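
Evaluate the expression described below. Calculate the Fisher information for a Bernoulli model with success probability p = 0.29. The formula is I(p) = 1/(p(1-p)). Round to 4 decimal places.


For Bernoulli(p), Fisher information is I(p) = 1/(p*(1-p)).
p = 0.29, 1-p = 0.71.
p*(1-p) = 0.2059.
I(p) = 1/0.2059 = 4.8567

4.8567


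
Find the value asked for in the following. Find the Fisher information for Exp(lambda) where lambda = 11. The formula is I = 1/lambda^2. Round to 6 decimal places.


Fisher information for exponential: I(lambda) = 1/lambda^2.
lambda = 11, lambda^2 = 121.
I = 1/121 = 0.008264

0.008264


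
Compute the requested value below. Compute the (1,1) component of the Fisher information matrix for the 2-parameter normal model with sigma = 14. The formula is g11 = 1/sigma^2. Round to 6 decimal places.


For the 2-parameter normal family, the Fisher metric has:
  g11 = 1/sigma^2, g22 = 2/sigma^2.
sigma = 14, sigma^2 = 196.
g11 = 0.005102

0.005102


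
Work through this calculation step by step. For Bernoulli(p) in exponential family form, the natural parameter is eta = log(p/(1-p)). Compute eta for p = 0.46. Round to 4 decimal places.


Natural parameter for Bernoulli: eta = log(p/(1-p)).
p = 0.46, 1-p = 0.54.
p/(1-p) = 0.851852.
eta = log(0.851852) = -0.1603

-0.1603


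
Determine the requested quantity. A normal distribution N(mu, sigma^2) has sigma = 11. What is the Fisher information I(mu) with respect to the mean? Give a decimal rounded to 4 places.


The Fisher information for the mean of a normal distribution is I(mu) = 1/sigma^2.
sigma = 11, so sigma^2 = 121.
I(mu) = 1/121 = 0.0083

0.0083


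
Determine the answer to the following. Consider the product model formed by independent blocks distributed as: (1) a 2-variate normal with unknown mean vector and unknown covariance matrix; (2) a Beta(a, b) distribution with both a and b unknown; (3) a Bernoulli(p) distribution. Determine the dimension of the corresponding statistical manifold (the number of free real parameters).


The dimension of a statistical manifold equals the number of free
(independent) real parameters of the model. For a product of independent
blocks the parameter counts add.
- 2-variate normal: 2 (mean) + 2*3/2 = 3 (symmetric covariance) = 5.
- Beta (a, b): 2.
- Bernoulli (p): 1.
Total = 5 + 2 + 1 = 8.
Dimension = 8

8


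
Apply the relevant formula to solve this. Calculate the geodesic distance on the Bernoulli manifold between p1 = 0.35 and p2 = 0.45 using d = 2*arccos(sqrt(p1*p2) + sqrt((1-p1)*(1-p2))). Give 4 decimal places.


Geodesic distance on Bernoulli manifold:
d(p1,p2) = 2*arccos(sqrt(p1*p2) + sqrt((1-p1)*(1-p2))).
sqrt(p1*p2) = sqrt(0.35*0.45) = 0.396863.
sqrt((1-p1)*(1-p2)) = sqrt(0.65*0.55) = 0.597913.
arg = 0.396863 + 0.597913 = 0.994776.
d = 2*arccos(0.994776) = 0.2045

0.2045


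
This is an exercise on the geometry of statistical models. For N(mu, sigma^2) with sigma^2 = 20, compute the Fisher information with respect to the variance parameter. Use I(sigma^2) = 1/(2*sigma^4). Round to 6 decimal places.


Fisher information for variance: I(sigma^2) = 1/(2*sigma^4).
sigma^2 = 20, so sigma^4 = 400.
I = 1/(2*400) = 1/800 = 0.001250

0.001250


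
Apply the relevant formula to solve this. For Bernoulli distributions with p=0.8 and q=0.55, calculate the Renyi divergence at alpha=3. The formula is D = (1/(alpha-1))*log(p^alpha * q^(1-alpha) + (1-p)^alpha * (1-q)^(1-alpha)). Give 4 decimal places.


Renyi divergence of order alpha between Bernoulli distributions:
D = (1/(alpha-1))*log(p^alpha * q^(1-alpha) + (1-p)^alpha * (1-q)^(1-alpha)).
alpha = 3, p = 0.8, q = 0.55.
p^alpha * q^(1-alpha) = 0.8^3 * 0.55^-2 = 1.692562.
(1-p)^alpha * (1-q)^(1-alpha) = 0.2^3 * 0.45^-2 = 0.039506.
sum = 1.692562 + 0.039506 = 1.732068.
D = (1/2)*log(1.732068) = 0.2747

0.2747


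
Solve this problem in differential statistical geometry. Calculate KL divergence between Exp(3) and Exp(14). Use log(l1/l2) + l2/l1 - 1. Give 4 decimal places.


KL divergence for exponential family:
KL = log(l1/l2) + l2/l1 - 1.
log(3/14) = -1.540445.
14/3 = 4.666667.
KL = -1.540445 + 4.666667 - 1 = 2.1262

2.1262


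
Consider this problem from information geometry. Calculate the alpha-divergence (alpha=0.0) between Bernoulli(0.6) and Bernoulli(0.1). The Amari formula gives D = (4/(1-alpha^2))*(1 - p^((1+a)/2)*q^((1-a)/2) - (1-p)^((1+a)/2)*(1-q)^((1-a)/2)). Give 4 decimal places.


Amari alpha-divergence:
D = (4/(1-alpha^2))*(1 - p^((1+a)/2)*q^((1-a)/2) - (1-p)^((1+a)/2)*(1-q)^((1-a)/2)).
alpha = 0.0, p = 0.6, q = 0.1.
e1 = (1+alpha)/2 = 0.5, e2 = (1-alpha)/2 = 0.5.
t1 = p^e1 * q^e2 = 0.6^0.5 * 0.1^0.5 = 0.244949.
t2 = (1-p)^e1 * (1-q)^e2 = 0.4^0.5 * 0.9^0.5 = 0.6.
4/(1-alpha^2) = 4.0.
D = 4.0*(1 - 0.244949 - 0.6) = 0.6202

0.6202


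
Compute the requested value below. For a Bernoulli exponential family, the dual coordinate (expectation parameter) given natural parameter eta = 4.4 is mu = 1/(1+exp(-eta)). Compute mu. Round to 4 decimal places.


Dual coordinate (expectation parameter) for Bernoulli:
mu = 1/(1+exp(-eta)).
eta = 4.4.
exp(-eta) = exp(-4.4) = 0.012277.
mu = 1/(1+0.012277) = 0.9879

0.9879


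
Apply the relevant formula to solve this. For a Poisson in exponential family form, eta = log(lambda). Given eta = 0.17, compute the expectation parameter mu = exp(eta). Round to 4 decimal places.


Expectation parameter for Poisson exponential family:
mu = exp(eta).
eta = 0.17.
mu = exp(0.17) = 1.1853

1.1853


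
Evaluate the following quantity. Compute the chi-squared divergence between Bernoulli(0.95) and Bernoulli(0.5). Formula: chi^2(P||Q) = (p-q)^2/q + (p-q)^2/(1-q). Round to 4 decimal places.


Chi-squared divergence between Bernoulli distributions:
chi^2 = (p-q)^2/q + (p-q)^2/(1-q).
p = 0.95, q = 0.5, p-q = 0.45.
(p-q)^2 = 0.2025.
term1 = 0.2025/0.5 = 0.405.
term2 = 0.2025/0.5 = 0.405.
chi^2 = 0.405 + 0.405 = 0.8100

0.8100


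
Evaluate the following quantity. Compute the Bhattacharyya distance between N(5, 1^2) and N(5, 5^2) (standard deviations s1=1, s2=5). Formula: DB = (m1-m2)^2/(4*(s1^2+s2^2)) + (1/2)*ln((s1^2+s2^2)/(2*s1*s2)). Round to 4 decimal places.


Bhattacharyya distance between two Gaussians:
DB = (m1-m2)^2/(4*(s1^2+s2^2)) + (1/2)*ln((s1^2+s2^2)/(2*s1*s2)).
(m1-m2)^2 = (0)^2 = 0.
s1^2+s2^2 = 1 + 25 = 26.
term1 = 0/104 = 0.0.
term2 = 0.5*ln(26/10.0) = 0.477756.
DB = 0.0 + 0.477756 = 0.4778

0.4778


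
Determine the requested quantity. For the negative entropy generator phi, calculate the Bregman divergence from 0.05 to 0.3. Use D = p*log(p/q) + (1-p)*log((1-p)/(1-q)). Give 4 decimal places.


Bregman divergence with negative entropy generator:
D = p*log(p/q) + (1-p)*log((1-p)/(1-q)).
p = 0.05, q = 0.3.
p*log(p/q) = 0.05*log(0.05/0.3) = -0.089588.
(1-p)*log((1-p)/(1-q)) = 0.95*log(0.95/0.7) = 0.290113.
D = -0.089588 + 0.290113 = 0.2005

0.2005


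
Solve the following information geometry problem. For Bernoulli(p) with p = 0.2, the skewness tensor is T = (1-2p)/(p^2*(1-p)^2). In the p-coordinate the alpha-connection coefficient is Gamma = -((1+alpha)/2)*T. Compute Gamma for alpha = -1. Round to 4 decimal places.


Skewness (Amari-Chentsov) tensor: T = (1-2p)/(p^2*(1-p)^2).
p = 0.2, 1-2p = 0.6, p^2 = 0.04, (1-p)^2 = 0.64.
T = 0.6/(0.04 * 0.64) = 23.4375.
In the p-coordinate, Gamma^(alpha) = Gamma^(0) - (alpha/2)*T with Gamma^(0) = (1/2)*g'(p) = -T/2,
so Gamma^(alpha) = -((1+alpha)/2)*T.
alpha = -1, -(1+alpha)/2 = 0.0.
Gamma = 0.0 * 23.4375 = 0.0000

0.0000


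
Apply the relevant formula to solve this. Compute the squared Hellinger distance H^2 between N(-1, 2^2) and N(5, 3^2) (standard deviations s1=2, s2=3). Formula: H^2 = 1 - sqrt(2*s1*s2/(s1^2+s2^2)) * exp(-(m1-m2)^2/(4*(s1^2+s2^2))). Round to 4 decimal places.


Squared Hellinger distance for Gaussians:
H^2 = 1 - sqrt(2*s1*s2/(s1^2+s2^2)) * exp(-(m1-m2)^2/(4*(s1^2+s2^2))).
s1^2 = 4, s2^2 = 9, s1^2+s2^2 = 13.
sqrt(2*2*3/(13)) = 0.960769.
(m1-m2)^2 = (-6)^2 = 36.
exp(-36/(4*13)) = exp(-0.692308) = 0.50042.
H^2 = 1 - 0.960769*0.50042 = 0.5192

0.5192


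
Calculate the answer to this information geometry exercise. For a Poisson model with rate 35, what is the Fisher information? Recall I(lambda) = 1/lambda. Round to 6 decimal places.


Fisher information for Poisson: I(lambda) = 1/lambda.
lambda = 35.
I(lambda) = 1/35 = 0.028571

0.028571


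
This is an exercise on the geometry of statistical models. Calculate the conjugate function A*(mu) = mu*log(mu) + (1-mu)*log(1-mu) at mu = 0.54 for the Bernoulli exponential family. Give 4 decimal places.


Legendre transform for Bernoulli:
A*(mu) = mu*log(mu) + (1-mu)*log(1-mu).
mu = 0.54, 1-mu = 0.46.
mu*log(mu) = 0.54*log(0.54) = -0.332741.
(1-mu)*log(1-mu) = 0.46*log(0.46) = -0.357203.
A* = -0.332741 + -0.357203 = -0.6899

-0.6899


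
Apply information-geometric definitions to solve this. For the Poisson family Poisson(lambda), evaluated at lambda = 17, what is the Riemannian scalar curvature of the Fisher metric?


This family has a single free parameter, so its statistical manifold
is 1-dimensional. The Riemann curvature tensor of any 1-dimensional
Riemannian manifold vanishes identically, so R = 0.

0


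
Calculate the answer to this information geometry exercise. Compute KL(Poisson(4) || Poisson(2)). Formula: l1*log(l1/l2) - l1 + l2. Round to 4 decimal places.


KL divergence for Poisson:
KL = l1*log(l1/l2) - l1 + l2.
l1 = 4, l2 = 2.
log(4/2) = 0.693147.
l1*log(l1/l2) = 4 * 0.693147 = 2.772589.
KL = 2.772589 - 4 + 2 = 0.7726

0.7726


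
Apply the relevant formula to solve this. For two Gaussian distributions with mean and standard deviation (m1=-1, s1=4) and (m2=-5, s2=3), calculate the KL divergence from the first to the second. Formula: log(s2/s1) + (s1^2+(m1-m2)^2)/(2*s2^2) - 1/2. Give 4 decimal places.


KL divergence between normal distributions:
KL = log(s2/s1) + (s1^2 + (m1-m2)^2)/(2*s2^2) - 1/2.
log(3/4) = -0.287682.
(4^2 + (-1--5)^2)/(2*3^2) = (16 + 16)/18 = 1.777778.
KL = -0.287682 + 1.777778 - 0.5 = 0.9901

0.9901


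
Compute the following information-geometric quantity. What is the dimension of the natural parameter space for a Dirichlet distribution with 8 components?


Exponential family dimension calculation:
Dirichlet with 8 components has 8 natural parameters.

8


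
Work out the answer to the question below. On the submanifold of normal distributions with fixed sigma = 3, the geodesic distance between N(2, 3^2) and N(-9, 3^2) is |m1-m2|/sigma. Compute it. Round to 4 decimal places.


On the fixed-variance normal subfamily, geodesic distance = |m1-m2|/sigma.
|2 - -9| = 11.
sigma = 3.
d = 11/3 = 3.6667

3.6667


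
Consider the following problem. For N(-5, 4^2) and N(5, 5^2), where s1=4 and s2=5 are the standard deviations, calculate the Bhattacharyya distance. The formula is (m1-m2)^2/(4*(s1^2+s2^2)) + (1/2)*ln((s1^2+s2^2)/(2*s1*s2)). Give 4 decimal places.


Bhattacharyya distance between two Gaussians:
DB = (m1-m2)^2/(4*(s1^2+s2^2)) + (1/2)*ln((s1^2+s2^2)/(2*s1*s2)).
(m1-m2)^2 = (-10)^2 = 100.
s1^2+s2^2 = 16 + 25 = 41.
term1 = 100/164 = 0.609756.
term2 = 0.5*ln(41/40.0) = 0.012346.
DB = 0.609756 + 0.012346 = 0.6221

0.6221


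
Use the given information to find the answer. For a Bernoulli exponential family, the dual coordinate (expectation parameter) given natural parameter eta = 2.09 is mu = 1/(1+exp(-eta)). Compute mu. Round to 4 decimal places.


Dual coordinate (expectation parameter) for Bernoulli:
mu = 1/(1+exp(-eta)).
eta = 2.09.
exp(-eta) = exp(-2.09) = 0.123687.
mu = 1/(1+0.123687) = 0.8899

0.8899


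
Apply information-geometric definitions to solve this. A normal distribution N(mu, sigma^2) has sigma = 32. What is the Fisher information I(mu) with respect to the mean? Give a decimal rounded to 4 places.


The Fisher information for the mean of a normal distribution is I(mu) = 1/sigma^2.
sigma = 32, so sigma^2 = 1024.
I(mu) = 1/1024 = 0.0010

0.0010


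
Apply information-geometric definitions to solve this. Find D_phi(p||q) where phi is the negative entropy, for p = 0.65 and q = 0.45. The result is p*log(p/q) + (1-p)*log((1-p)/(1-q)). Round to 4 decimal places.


Bregman divergence with negative entropy generator:
D = p*log(p/q) + (1-p)*log((1-p)/(1-q)).
p = 0.65, q = 0.45.
p*log(p/q) = 0.65*log(0.65/0.45) = 0.239021.
(1-p)*log((1-p)/(1-q)) = 0.35*log(0.35/0.55) = -0.158195.
D = 0.239021 + -0.158195 = 0.0808

0.0808


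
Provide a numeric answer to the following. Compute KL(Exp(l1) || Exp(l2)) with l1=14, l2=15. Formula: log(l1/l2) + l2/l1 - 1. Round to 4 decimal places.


KL divergence for exponential family:
KL = log(l1/l2) + l2/l1 - 1.
log(14/15) = -0.068993.
15/14 = 1.071429.
KL = -0.068993 + 1.071429 - 1 = 0.0024

0.0024


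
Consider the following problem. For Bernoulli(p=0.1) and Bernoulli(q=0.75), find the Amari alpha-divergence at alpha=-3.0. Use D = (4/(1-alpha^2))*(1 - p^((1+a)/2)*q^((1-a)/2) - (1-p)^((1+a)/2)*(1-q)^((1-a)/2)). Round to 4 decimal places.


Amari alpha-divergence:
D = (4/(1-alpha^2))*(1 - p^((1+a)/2)*q^((1-a)/2) - (1-p)^((1+a)/2)*(1-q)^((1-a)/2)).
alpha = -3.0, p = 0.1, q = 0.75.
e1 = (1+alpha)/2 = -1.0, e2 = (1-alpha)/2 = 2.0.
t1 = p^e1 * q^e2 = 0.1^-1.0 * 0.75^2.0 = 5.625.
t2 = (1-p)^e1 * (1-q)^e2 = 0.9^-1.0 * 0.25^2.0 = 0.069444.
4/(1-alpha^2) = -0.5.
D = -0.5*(1 - 5.625 - 0.069444) = 2.3472

2.3472


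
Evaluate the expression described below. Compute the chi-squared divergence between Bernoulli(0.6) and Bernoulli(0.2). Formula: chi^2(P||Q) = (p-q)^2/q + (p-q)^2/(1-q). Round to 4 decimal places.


Chi-squared divergence between Bernoulli distributions:
chi^2 = (p-q)^2/q + (p-q)^2/(1-q).
p = 0.6, q = 0.2, p-q = 0.4.
(p-q)^2 = 0.16.
term1 = 0.16/0.2 = 0.8.
term2 = 0.16/0.8 = 0.2.
chi^2 = 0.8 + 0.2 = 1.0000

1.0000


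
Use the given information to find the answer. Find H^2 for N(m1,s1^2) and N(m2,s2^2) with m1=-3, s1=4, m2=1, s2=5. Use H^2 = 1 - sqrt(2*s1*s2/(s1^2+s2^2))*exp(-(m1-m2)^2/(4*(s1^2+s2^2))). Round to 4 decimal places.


Squared Hellinger distance for Gaussians:
H^2 = 1 - sqrt(2*s1*s2/(s1^2+s2^2)) * exp(-(m1-m2)^2/(4*(s1^2+s2^2))).
s1^2 = 16, s2^2 = 25, s1^2+s2^2 = 41.
sqrt(2*4*5/(41)) = 0.98773.
(m1-m2)^2 = (-4)^2 = 16.
exp(-16/(4*41)) = exp(-0.097561) = 0.907047.
H^2 = 1 - 0.98773*0.907047 = 0.1041

0.1041


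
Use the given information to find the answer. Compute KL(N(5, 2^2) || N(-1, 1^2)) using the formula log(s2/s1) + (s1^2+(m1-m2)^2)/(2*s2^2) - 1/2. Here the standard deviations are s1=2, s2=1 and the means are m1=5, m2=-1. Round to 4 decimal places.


KL divergence between normal distributions:
KL = log(s2/s1) + (s1^2 + (m1-m2)^2)/(2*s2^2) - 1/2.
log(1/2) = -0.693147.
(2^2 + (5--1)^2)/(2*1^2) = (4 + 36)/2 = 20.0.
KL = -0.693147 + 20.0 - 0.5 = 18.8069

18.8069


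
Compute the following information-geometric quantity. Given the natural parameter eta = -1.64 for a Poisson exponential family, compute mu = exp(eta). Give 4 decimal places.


Expectation parameter for Poisson exponential family:
mu = exp(eta).
eta = -1.64.
mu = exp(-1.64) = 0.1940

0.1940


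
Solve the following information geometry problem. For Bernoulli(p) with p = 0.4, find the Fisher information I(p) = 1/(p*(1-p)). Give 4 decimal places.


For Bernoulli(p), Fisher information is I(p) = 1/(p*(1-p)).
p = 0.4, 1-p = 0.6.
p*(1-p) = 0.24.
I(p) = 1/0.24 = 4.1667

4.1667


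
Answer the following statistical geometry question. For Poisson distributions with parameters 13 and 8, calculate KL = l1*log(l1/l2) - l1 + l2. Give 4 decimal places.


KL divergence for Poisson:
KL = l1*log(l1/l2) - l1 + l2.
l1 = 13, l2 = 8.
log(13/8) = 0.485508.
l1*log(l1/l2) = 13 * 0.485508 = 6.311602.
KL = 6.311602 - 13 + 8 = 1.3116

1.3116


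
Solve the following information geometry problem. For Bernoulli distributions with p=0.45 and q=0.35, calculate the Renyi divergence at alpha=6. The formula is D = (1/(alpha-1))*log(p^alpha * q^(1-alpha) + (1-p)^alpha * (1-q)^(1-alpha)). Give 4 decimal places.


Renyi divergence of order alpha between Bernoulli distributions:
D = (1/(alpha-1))*log(p^alpha * q^(1-alpha) + (1-p)^alpha * (1-q)^(1-alpha)).
alpha = 6, p = 0.45, q = 0.35.
p^alpha * q^(1-alpha) = 0.45^6 * 0.35^-5 = 1.581011.
(1-p)^alpha * (1-q)^(1-alpha) = 0.55^6 * 0.65^-5 = 0.238566.
sum = 1.581011 + 0.238566 = 1.819577.
D = (1/5)*log(1.819577) = 0.1197

0.1197


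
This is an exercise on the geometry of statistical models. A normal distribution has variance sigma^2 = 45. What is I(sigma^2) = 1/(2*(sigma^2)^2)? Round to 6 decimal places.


Fisher information for variance: I(sigma^2) = 1/(2*sigma^4).
sigma^2 = 45, so sigma^4 = 2025.
I = 1/(2*2025) = 1/4050 = 0.000247

0.000247


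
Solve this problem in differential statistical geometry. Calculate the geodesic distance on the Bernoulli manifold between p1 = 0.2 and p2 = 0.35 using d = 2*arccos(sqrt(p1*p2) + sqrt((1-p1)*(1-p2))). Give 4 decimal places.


Geodesic distance on Bernoulli manifold:
d(p1,p2) = 2*arccos(sqrt(p1*p2) + sqrt((1-p1)*(1-p2))).
sqrt(p1*p2) = sqrt(0.2*0.35) = 0.264575.
sqrt((1-p1)*(1-p2)) = sqrt(0.8*0.65) = 0.72111.
arg = 0.264575 + 0.72111 = 0.985685.
d = 2*arccos(0.985685) = 0.3388

0.3388


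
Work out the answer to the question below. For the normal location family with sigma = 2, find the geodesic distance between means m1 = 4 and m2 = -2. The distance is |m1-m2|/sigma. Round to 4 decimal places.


On the fixed-variance normal subfamily, geodesic distance = |m1-m2|/sigma.
|4 - -2| = 6.
sigma = 2.
d = 6/2 = 3.0000

3.0000


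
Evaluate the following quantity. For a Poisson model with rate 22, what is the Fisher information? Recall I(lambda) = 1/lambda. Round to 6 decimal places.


Fisher information for Poisson: I(lambda) = 1/lambda.
lambda = 22.
I(lambda) = 1/22 = 0.045455

0.045455


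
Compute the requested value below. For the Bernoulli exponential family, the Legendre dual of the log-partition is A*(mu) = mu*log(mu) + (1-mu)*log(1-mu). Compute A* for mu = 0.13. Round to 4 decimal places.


Legendre transform for Bernoulli:
A*(mu) = mu*log(mu) + (1-mu)*log(1-mu).
mu = 0.13, 1-mu = 0.87.
mu*log(mu) = 0.13*log(0.13) = -0.265229.
(1-mu)*log(1-mu) = 0.87*log(0.87) = -0.121158.
A* = -0.265229 + -0.121158 = -0.3864

-0.3864


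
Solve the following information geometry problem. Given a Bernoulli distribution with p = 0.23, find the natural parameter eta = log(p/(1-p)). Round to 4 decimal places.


Natural parameter for Bernoulli: eta = log(p/(1-p)).
p = 0.23, 1-p = 0.77.
p/(1-p) = 0.298701.
eta = log(0.298701) = -1.2083

-1.2083


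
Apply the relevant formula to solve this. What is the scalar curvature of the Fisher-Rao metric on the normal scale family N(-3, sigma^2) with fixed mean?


This family has a single free parameter, so its statistical manifold
is 1-dimensional. The Riemann curvature tensor of any 1-dimensional
Riemannian manifold vanishes identically, so R = 0.

0


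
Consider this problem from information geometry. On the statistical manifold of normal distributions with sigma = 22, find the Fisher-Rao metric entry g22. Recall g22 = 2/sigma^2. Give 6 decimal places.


For the 2-parameter normal family, the Fisher metric has:
  g11 = 1/sigma^2, g22 = 2/sigma^2.
sigma = 22, sigma^2 = 484.
g22 = 0.004132

0.004132


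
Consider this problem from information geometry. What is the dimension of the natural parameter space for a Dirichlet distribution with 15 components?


Exponential family dimension calculation:
Dirichlet with 15 components has 15 natural parameters.

15


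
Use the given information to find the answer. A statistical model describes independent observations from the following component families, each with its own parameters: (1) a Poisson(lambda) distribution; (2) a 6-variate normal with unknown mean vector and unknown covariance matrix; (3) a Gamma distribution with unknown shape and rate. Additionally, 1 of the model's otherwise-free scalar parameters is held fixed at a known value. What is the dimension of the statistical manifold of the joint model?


The dimension of a statistical manifold equals the number of free
(independent) real parameters of the model. For a product of independent
blocks the parameter counts add.
- Poisson (lambda): 1.
- 6-variate normal: 6 (mean) + 6*7/2 = 21 (symmetric covariance) = 27.
- Gamma (shape, rate): 2.
Total = 1 + 27 + 2 = 30.
1 parameter(s) fixed at known values: 30 - 1 = 29.
Dimension = 29

29


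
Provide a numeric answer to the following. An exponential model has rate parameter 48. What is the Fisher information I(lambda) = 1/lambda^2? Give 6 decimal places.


Fisher information for exponential: I(lambda) = 1/lambda^2.
lambda = 48, lambda^2 = 2304.
I = 1/2304 = 0.000434

0.000434


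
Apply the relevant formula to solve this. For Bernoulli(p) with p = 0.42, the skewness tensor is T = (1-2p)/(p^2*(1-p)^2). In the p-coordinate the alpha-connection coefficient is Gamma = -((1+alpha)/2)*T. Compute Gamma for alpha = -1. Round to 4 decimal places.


Skewness (Amari-Chentsov) tensor: T = (1-2p)/(p^2*(1-p)^2).
p = 0.42, 1-2p = 0.16, p^2 = 0.1764, (1-p)^2 = 0.3364.
T = 0.16/(0.1764 * 0.3364) = 2.696283.
In the p-coordinate, Gamma^(alpha) = Gamma^(0) - (alpha/2)*T with Gamma^(0) = (1/2)*g'(p) = -T/2,
so Gamma^(alpha) = -((1+alpha)/2)*T.
alpha = -1, -(1+alpha)/2 = 0.0.
Gamma = 0.0 * 2.696283 = 0.0000

0.0000


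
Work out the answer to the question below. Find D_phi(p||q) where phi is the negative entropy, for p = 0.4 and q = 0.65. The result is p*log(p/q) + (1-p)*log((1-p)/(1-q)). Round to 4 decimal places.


Bregman divergence with negative entropy generator:
D = p*log(p/q) + (1-p)*log((1-p)/(1-q)).
p = 0.4, q = 0.65.
p*log(p/q) = 0.4*log(0.4/0.65) = -0.194203.
(1-p)*log((1-p)/(1-q)) = 0.6*log(0.6/0.35) = 0.323398.
D = -0.194203 + 0.323398 = 0.1292

0.1292


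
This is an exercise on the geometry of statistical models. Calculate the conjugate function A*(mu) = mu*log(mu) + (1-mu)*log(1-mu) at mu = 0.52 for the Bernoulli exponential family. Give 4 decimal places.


Legendre transform for Bernoulli:
A*(mu) = mu*log(mu) + (1-mu)*log(1-mu).
mu = 0.52, 1-mu = 0.48.
mu*log(mu) = 0.52*log(0.52) = -0.340042.
(1-mu)*log(1-mu) = 0.48*log(0.48) = -0.352305.
A* = -0.340042 + -0.352305 = -0.6923

-0.6923


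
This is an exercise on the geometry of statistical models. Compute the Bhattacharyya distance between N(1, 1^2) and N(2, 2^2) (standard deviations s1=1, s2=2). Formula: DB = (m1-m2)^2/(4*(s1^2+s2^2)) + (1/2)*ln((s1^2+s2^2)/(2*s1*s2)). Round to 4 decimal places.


Bhattacharyya distance between two Gaussians:
DB = (m1-m2)^2/(4*(s1^2+s2^2)) + (1/2)*ln((s1^2+s2^2)/(2*s1*s2)).
(m1-m2)^2 = (-1)^2 = 1.
s1^2+s2^2 = 1 + 4 = 5.
term1 = 1/20 = 0.05.
term2 = 0.5*ln(5/4.0) = 0.111572.
DB = 0.05 + 0.111572 = 0.1616

0.1616


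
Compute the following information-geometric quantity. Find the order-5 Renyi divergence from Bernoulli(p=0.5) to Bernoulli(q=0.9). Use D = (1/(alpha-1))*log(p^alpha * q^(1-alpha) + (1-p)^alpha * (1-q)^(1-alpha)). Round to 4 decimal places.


Renyi divergence of order alpha between Bernoulli distributions:
D = (1/(alpha-1))*log(p^alpha * q^(1-alpha) + (1-p)^alpha * (1-q)^(1-alpha)).
alpha = 5, p = 0.5, q = 0.9.
p^alpha * q^(1-alpha) = 0.5^5 * 0.9^-4 = 0.04763.
(1-p)^alpha * (1-q)^(1-alpha) = 0.5^5 * 0.1^-4 = 312.5.
sum = 0.04763 + 312.5 = 312.54763.
D = (1/4)*log(312.54763) = 1.4362

1.4362


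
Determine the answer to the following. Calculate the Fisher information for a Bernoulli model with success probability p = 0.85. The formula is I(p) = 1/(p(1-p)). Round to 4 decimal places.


For Bernoulli(p), Fisher information is I(p) = 1/(p*(1-p)).
p = 0.85, 1-p = 0.15.
p*(1-p) = 0.1275.
I(p) = 1/0.1275 = 7.8431

7.8431


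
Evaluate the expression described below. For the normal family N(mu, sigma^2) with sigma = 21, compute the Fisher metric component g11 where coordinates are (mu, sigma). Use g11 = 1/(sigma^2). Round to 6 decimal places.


For the 2-parameter normal family, the Fisher metric has:
  g11 = 1/sigma^2, g22 = 2/sigma^2.
sigma = 21, sigma^2 = 441.
g11 = 0.002268

0.002268


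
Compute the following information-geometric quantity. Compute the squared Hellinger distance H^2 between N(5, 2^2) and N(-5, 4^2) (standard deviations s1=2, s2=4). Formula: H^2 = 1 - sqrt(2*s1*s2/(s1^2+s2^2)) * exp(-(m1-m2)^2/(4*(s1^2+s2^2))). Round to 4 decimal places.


Squared Hellinger distance for Gaussians:
H^2 = 1 - sqrt(2*s1*s2/(s1^2+s2^2)) * exp(-(m1-m2)^2/(4*(s1^2+s2^2))).
s1^2 = 4, s2^2 = 16, s1^2+s2^2 = 20.
sqrt(2*2*4/(20)) = 0.894427.
(m1-m2)^2 = (10)^2 = 100.
exp(-100/(4*20)) = exp(-1.25) = 0.286505.
H^2 = 1 - 0.894427*0.286505 = 0.7437

0.7437


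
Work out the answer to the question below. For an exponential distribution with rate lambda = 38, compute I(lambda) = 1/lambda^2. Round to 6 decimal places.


Fisher information for exponential: I(lambda) = 1/lambda^2.
lambda = 38, lambda^2 = 1444.
I = 1/1444 = 0.000693

0.000693


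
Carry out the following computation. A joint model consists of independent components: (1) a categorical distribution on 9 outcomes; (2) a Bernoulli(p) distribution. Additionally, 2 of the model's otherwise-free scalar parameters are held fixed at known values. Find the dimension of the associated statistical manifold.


The dimension of a statistical manifold equals the number of free
(independent) real parameters of the model. For a product of independent
blocks the parameter counts add.
- categorical on 9 outcomes (probabilities sum to 1): 9-1 = 8.
- Bernoulli (p): 1.
Total = 8 + 1 = 9.
2 parameter(s) fixed at known values: 9 - 2 = 7.
Dimension = 7

7


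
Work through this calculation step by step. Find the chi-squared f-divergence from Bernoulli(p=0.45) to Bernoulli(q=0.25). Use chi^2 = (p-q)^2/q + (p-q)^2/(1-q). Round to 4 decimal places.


Chi-squared divergence between Bernoulli distributions:
chi^2 = (p-q)^2/q + (p-q)^2/(1-q).
p = 0.45, q = 0.25, p-q = 0.2.
(p-q)^2 = 0.04.
term1 = 0.04/0.25 = 0.16.
term2 = 0.04/0.75 = 0.053333.
chi^2 = 0.16 + 0.053333 = 0.2133

0.2133


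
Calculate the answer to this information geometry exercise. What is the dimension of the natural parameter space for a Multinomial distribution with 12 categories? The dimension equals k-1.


Exponential family dimension calculation:
For Multinomial with k=12 categories, dim = k-1 = 11.

11


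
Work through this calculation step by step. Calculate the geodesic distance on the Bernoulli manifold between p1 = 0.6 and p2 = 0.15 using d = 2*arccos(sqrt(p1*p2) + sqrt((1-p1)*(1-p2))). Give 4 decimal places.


Geodesic distance on Bernoulli manifold:
d(p1,p2) = 2*arccos(sqrt(p1*p2) + sqrt((1-p1)*(1-p2))).
sqrt(p1*p2) = sqrt(0.6*0.15) = 0.3.
sqrt((1-p1)*(1-p2)) = sqrt(0.4*0.85) = 0.583095.
arg = 0.3 + 0.583095 = 0.883095.
d = 2*arccos(0.883095) = 0.9768

0.9768


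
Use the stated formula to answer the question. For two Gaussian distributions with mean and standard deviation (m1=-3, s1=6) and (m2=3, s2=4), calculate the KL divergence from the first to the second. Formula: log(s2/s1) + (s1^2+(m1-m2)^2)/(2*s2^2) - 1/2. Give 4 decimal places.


KL divergence between normal distributions:
KL = log(s2/s1) + (s1^2 + (m1-m2)^2)/(2*s2^2) - 1/2.
log(4/6) = -0.405465.
(6^2 + (-3-3)^2)/(2*4^2) = (36 + 36)/32 = 2.25.
KL = -0.405465 + 2.25 - 0.5 = 1.3445

1.3445


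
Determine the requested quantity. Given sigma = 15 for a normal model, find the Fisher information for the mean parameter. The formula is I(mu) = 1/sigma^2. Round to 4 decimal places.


The Fisher information for the mean of a normal distribution is I(mu) = 1/sigma^2.
sigma = 15, so sigma^2 = 225.
I(mu) = 1/225 = 0.0044

0.0044


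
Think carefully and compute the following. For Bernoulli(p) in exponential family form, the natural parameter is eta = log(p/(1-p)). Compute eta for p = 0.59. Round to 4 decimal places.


Natural parameter for Bernoulli: eta = log(p/(1-p)).
p = 0.59, 1-p = 0.41.
p/(1-p) = 1.439024.
eta = log(1.439024) = 0.3640

0.3640


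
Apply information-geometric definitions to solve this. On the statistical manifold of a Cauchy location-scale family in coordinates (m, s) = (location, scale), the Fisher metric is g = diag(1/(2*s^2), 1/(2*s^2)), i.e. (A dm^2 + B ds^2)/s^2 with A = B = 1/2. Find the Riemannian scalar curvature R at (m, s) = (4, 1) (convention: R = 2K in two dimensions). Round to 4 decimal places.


The metric has the form g = (A dm^2 + B ds^2)/s^2 with A = 1/2, B = 1/2.
Substitute u = sqrt(A/B)*m: g = B*(du^2 + ds^2)/s^2, i.e. B times the
Poincare upper half-plane metric, which has constant Gaussian curvature -1.
Scaling a 2D metric by a constant c divides the Gaussian curvature by c,
so K = -1/B = -1/(1/2) = -2.0000 everywhere (the point (m, s) = (4, 1) is irrelevant:
the curvature is constant).
Scalar curvature in dimension 2: R = 2K = -2/(1/2) = -4.0000.

-4.0000


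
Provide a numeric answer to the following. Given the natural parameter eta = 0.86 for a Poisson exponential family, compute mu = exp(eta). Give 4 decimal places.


Expectation parameter for Poisson exponential family:
mu = exp(eta).
eta = 0.86.
mu = exp(0.86) = 2.3632

2.3632


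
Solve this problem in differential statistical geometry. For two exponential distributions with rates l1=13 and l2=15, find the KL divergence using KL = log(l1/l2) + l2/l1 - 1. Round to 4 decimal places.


KL divergence for exponential family:
KL = log(l1/l2) + l2/l1 - 1.
log(13/15) = -0.143101.
15/13 = 1.153846.
KL = -0.143101 + 1.153846 - 1 = 0.0107

0.0107


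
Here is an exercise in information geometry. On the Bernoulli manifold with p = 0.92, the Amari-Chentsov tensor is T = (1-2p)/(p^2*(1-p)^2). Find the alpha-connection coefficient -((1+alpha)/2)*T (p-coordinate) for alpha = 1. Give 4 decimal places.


Skewness (Amari-Chentsov) tensor: T = (1-2p)/(p^2*(1-p)^2).
p = 0.92, 1-2p = -0.84, p^2 = 0.8464, (1-p)^2 = 0.0064.
T = -0.84/(0.8464 * 0.0064) = -155.068526.
In the p-coordinate, Gamma^(alpha) = Gamma^(0) - (alpha/2)*T with Gamma^(0) = (1/2)*g'(p) = -T/2,
so Gamma^(alpha) = -((1+alpha)/2)*T.
alpha = 1, -(1+alpha)/2 = -1.0.
Gamma = -1.0 * -155.068526 = 155.0685

155.0685


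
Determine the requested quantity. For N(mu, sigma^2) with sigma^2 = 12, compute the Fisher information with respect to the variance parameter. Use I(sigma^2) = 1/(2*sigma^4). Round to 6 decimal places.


Fisher information for variance: I(sigma^2) = 1/(2*sigma^4).
sigma^2 = 12, so sigma^4 = 144.
I = 1/(2*144) = 1/288 = 0.003472

0.003472


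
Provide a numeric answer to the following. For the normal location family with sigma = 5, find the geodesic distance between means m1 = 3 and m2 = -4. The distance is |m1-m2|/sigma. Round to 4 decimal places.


On the fixed-variance normal subfamily, geodesic distance = |m1-m2|/sigma.
|3 - -4| = 7.
sigma = 5.
d = 7/5 = 1.4000

1.4000


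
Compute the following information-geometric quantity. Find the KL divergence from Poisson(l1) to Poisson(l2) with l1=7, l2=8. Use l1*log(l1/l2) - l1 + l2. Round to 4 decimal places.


KL divergence for Poisson:
KL = l1*log(l1/l2) - l1 + l2.
l1 = 7, l2 = 8.
log(7/8) = -0.133531.
l1*log(l1/l2) = 7 * -0.133531 = -0.93472.
KL = -0.93472 - 7 + 8 = 0.0653

0.0653


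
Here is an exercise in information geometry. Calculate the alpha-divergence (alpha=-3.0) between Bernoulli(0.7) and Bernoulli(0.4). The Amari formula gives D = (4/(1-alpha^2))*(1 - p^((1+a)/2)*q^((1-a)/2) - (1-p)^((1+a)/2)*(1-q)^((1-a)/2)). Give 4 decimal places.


Amari alpha-divergence:
D = (4/(1-alpha^2))*(1 - p^((1+a)/2)*q^((1-a)/2) - (1-p)^((1+a)/2)*(1-q)^((1-a)/2)).
alpha = -3.0, p = 0.7, q = 0.4.
e1 = (1+alpha)/2 = -1.0, e2 = (1-alpha)/2 = 2.0.
t1 = p^e1 * q^e2 = 0.7^-1.0 * 0.4^2.0 = 0.228571.
t2 = (1-p)^e1 * (1-q)^e2 = 0.3^-1.0 * 0.6^2.0 = 1.2.
4/(1-alpha^2) = -0.5.
D = -0.5*(1 - 0.228571 - 1.2) = 0.2143

0.2143


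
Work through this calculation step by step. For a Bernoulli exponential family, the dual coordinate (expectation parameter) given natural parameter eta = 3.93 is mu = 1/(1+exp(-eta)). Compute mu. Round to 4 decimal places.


Dual coordinate (expectation parameter) for Bernoulli:
mu = 1/(1+exp(-eta)).
eta = 3.93.
exp(-eta) = exp(-3.93) = 0.019644.
mu = 1/(1+0.019644) = 0.9807

0.9807


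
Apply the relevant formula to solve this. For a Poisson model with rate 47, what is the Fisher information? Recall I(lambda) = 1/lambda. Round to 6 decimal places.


Fisher information for Poisson: I(lambda) = 1/lambda.
lambda = 47.
I(lambda) = 1/47 = 0.021277

0.021277


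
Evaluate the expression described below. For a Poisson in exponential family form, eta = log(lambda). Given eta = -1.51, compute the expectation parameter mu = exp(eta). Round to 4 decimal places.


Expectation parameter for Poisson exponential family:
mu = exp(eta).
eta = -1.51.
mu = exp(-1.51) = 0.2209

0.2209


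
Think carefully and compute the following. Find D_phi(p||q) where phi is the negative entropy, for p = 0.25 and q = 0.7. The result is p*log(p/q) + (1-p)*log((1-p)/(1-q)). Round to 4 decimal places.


Bregman divergence with negative entropy generator:
D = p*log(p/q) + (1-p)*log((1-p)/(1-q)).
p = 0.25, q = 0.7.
p*log(p/q) = 0.25*log(0.25/0.7) = -0.257405.
(1-p)*log((1-p)/(1-q)) = 0.75*log(0.75/0.3) = 0.687218.
D = -0.257405 + 0.687218 = 0.4298

0.4298


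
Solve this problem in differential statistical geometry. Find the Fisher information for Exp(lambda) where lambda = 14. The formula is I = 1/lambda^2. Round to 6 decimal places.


Fisher information for exponential: I(lambda) = 1/lambda^2.
lambda = 14, lambda^2 = 196.
I = 1/196 = 0.005102

0.005102


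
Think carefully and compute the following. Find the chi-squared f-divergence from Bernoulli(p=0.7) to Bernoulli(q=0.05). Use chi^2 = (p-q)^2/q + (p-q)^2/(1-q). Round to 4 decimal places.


Chi-squared divergence between Bernoulli distributions:
chi^2 = (p-q)^2/q + (p-q)^2/(1-q).
p = 0.7, q = 0.05, p-q = 0.65.
(p-q)^2 = 0.4225.
term1 = 0.4225/0.05 = 8.45.
term2 = 0.4225/0.95 = 0.444737.
chi^2 = 8.45 + 0.444737 = 8.8947

8.8947


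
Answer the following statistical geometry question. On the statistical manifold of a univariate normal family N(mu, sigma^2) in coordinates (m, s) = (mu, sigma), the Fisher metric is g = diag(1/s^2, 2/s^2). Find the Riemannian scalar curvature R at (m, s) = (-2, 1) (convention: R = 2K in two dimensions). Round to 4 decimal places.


The metric has the form g = (A dm^2 + B ds^2)/s^2 with A = 1, B = 2.
Substitute u = sqrt(A/B)*m: g = B*(du^2 + ds^2)/s^2, i.e. B times the
Poincare upper half-plane metric, which has constant Gaussian curvature -1.
Scaling a 2D metric by a constant c divides the Gaussian curvature by c,
so K = -1/B = -1/(2) = -0.5000 everywhere (the point (m, s) = (-2, 1) is irrelevant:
the curvature is constant).
Scalar curvature in dimension 2: R = 2K = -2/(2) = -1.0000.

-1.0000


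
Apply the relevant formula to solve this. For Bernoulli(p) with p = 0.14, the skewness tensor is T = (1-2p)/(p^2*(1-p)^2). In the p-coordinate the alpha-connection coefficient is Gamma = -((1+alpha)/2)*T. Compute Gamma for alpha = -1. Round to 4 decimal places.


Skewness (Amari-Chentsov) tensor: T = (1-2p)/(p^2*(1-p)^2).
p = 0.14, 1-2p = 0.72, p^2 = 0.0196, (1-p)^2 = 0.7396.
T = 0.72/(0.0196 * 0.7396) = 49.668326.
In the p-coordinate, Gamma^(alpha) = Gamma^(0) - (alpha/2)*T with Gamma^(0) = (1/2)*g'(p) = -T/2,
so Gamma^(alpha) = -((1+alpha)/2)*T.
alpha = -1, -(1+alpha)/2 = 0.0.
Gamma = 0.0 * 49.668326 = 0.0000

0.0000


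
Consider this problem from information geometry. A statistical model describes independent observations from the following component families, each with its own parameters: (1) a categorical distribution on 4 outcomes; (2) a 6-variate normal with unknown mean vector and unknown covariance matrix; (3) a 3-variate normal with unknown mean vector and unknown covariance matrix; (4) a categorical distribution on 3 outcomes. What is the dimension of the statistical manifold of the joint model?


The dimension of a statistical manifold equals the number of free
(independent) real parameters of the model. For a product of independent
blocks the parameter counts add.
- categorical on 4 outcomes (probabilities sum to 1): 4-1 = 3.
- 6-variate normal: 6 (mean) + 6*7/2 = 21 (symmetric covariance) = 27.
- 3-variate normal: 3 (mean) + 3*4/2 = 6 (symmetric covariance) = 9.
- categorical on 3 outcomes (probabilities sum to 1): 3-1 = 2.
Total = 3 + 27 + 9 + 2 = 41.
Dimension = 41

41


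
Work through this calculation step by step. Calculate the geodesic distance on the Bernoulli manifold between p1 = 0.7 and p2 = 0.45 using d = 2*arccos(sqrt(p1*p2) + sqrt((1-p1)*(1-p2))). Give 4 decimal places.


Geodesic distance on Bernoulli manifold:
d(p1,p2) = 2*arccos(sqrt(p1*p2) + sqrt((1-p1)*(1-p2))).
sqrt(p1*p2) = sqrt(0.7*0.45) = 0.561249.
sqrt((1-p1)*(1-p2)) = sqrt(0.3*0.55) = 0.406202.
arg = 0.561249 + 0.406202 = 0.967451.
d = 2*arccos(0.967451) = 0.5117

0.5117


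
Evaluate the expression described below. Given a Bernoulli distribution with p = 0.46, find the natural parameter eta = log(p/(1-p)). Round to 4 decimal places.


Natural parameter for Bernoulli: eta = log(p/(1-p)).
p = 0.46, 1-p = 0.54.
p/(1-p) = 0.851852.
eta = log(0.851852) = -0.1603

-0.1603


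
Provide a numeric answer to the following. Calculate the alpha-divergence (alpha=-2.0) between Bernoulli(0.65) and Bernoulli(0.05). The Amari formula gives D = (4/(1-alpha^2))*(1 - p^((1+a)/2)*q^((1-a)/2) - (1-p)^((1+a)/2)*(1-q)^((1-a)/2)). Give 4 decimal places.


Amari alpha-divergence:
D = (4/(1-alpha^2))*(1 - p^((1+a)/2)*q^((1-a)/2) - (1-p)^((1+a)/2)*(1-q)^((1-a)/2)).
alpha = -2.0, p = 0.65, q = 0.05.
e1 = (1+alpha)/2 = -0.5, e2 = (1-alpha)/2 = 1.5.
t1 = p^e1 * q^e2 = 0.65^-0.5 * 0.05^1.5 = 0.013868.
t2 = (1-p)^e1 * (1-q)^e2 = 0.35^-0.5 * 0.95^1.5 = 1.565133.
4/(1-alpha^2) = -1.333333.
D = -1.333333*(1 - 0.013868 - 1.565133) = 0.7720

0.7720


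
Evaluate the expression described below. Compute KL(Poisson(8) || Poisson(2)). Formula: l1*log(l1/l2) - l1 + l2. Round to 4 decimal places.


KL divergence for Poisson:
KL = l1*log(l1/l2) - l1 + l2.
l1 = 8, l2 = 2.
log(8/2) = 1.386294.
l1*log(l1/l2) = 8 * 1.386294 = 11.090355.
KL = 11.090355 - 8 + 2 = 5.0904

5.0904


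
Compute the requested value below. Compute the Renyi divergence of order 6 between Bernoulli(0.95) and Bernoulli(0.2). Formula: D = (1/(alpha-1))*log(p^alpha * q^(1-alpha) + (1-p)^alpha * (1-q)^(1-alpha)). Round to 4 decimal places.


Renyi divergence of order alpha between Bernoulli distributions:
D = (1/(alpha-1))*log(p^alpha * q^(1-alpha) + (1-p)^alpha * (1-q)^(1-alpha)).
alpha = 6, p = 0.95, q = 0.2.
p^alpha * q^(1-alpha) = 0.95^6 * 0.2^-5 = 2297.162158.
(1-p)^alpha * (1-q)^(1-alpha) = 0.05^6 * 0.8^-5 = 0.0.
sum = 2297.162158 + 0.0 = 2297.162158.
D = (1/5)*log(2297.162158) = 1.5479

1.5479


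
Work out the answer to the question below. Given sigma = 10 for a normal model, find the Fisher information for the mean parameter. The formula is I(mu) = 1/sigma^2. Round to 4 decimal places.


The Fisher information for the mean of a normal distribution is I(mu) = 1/sigma^2.
sigma = 10, so sigma^2 = 100.
I(mu) = 1/100 = 0.0100

0.0100


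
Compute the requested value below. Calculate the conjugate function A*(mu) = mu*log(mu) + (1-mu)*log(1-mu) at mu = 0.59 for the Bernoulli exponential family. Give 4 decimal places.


Legendre transform for Bernoulli:
A*(mu) = mu*log(mu) + (1-mu)*log(1-mu).
mu = 0.59, 1-mu = 0.41.
mu*log(mu) = 0.59*log(0.59) = -0.311303.
(1-mu)*log(1-mu) = 0.41*log(0.41) = -0.365555.
A* = -0.311303 + -0.365555 = -0.6769

-0.6769


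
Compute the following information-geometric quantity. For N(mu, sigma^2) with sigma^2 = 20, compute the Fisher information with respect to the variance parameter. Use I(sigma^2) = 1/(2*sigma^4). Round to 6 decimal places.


Fisher information for variance: I(sigma^2) = 1/(2*sigma^4).
sigma^2 = 20, so sigma^4 = 400.
I = 1/(2*400) = 1/800 = 0.001250

0.001250
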